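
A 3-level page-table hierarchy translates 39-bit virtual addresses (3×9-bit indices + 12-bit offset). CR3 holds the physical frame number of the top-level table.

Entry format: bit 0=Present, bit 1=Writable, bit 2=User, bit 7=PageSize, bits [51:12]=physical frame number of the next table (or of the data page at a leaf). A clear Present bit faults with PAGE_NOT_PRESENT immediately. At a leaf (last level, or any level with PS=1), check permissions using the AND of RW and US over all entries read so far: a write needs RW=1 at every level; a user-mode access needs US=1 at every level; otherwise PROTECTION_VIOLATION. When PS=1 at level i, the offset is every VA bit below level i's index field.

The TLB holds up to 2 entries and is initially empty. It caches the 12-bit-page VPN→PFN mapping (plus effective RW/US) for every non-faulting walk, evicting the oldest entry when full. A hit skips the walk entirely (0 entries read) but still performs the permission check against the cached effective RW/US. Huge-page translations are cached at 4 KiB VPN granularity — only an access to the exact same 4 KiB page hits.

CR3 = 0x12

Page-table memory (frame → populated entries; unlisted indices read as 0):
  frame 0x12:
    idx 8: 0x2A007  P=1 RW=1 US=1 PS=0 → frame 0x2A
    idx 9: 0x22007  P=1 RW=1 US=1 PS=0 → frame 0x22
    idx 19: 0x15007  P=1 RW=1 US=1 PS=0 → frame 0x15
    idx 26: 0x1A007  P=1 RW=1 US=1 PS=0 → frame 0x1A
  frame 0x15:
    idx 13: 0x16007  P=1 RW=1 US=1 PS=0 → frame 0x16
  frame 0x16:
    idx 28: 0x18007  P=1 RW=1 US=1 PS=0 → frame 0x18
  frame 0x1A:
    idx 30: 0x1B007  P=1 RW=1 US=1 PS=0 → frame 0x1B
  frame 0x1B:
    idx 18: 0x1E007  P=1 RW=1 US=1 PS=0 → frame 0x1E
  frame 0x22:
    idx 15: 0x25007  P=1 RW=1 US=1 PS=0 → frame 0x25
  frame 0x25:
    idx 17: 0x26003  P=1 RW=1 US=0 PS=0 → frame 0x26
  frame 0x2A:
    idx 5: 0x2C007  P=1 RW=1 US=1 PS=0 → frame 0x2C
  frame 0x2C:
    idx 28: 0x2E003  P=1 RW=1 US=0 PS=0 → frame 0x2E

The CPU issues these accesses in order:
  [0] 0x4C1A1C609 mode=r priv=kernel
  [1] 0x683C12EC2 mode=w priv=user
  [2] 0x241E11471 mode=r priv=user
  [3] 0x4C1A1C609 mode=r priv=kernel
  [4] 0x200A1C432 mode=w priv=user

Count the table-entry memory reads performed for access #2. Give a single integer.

Walk each access:
#0 VA=0x4C1A1C609 (r,kernel):
  [0] read 0x12 idx=19: raw=0x15007 flags P=1 W=1 U=1 S=0
  [1] read 0x15 idx=13: raw=0x16007 flags P=1 W=1 U=1 S=0
  [2] read 0x16 idx=28: raw=0x18007 flags P=1 W=1 U=1 S=0
  → PA=0x18609  (3 entries read)
#1 VA=0x683C12EC2 (w,user):
  [0] read 0x12 idx=26: raw=0x1A007 flags P=1 W=1 U=1 S=0
  [1] read 0x1A idx=30: raw=0x1B007 flags P=1 W=1 U=1 S=0
  [2] read 0x1B idx=18: raw=0x1E007 flags P=1 W=1 U=1 S=0
  → PA=0x1EEC2  (3 entries read)
#2 VA=0x241E11471 (r,user):
  [0] read 0x12 idx=9: raw=0x22007 flags P=1 W=1 U=1 S=0
  [1] read 0x22 idx=15: raw=0x25007 flags P=1 W=1 U=1 S=0
  [2] read 0x25 idx=17: raw=0x26003 flags P=1 W=1 U=0 S=0
  ✗ PROTECTION_VIOLATION  [3 reads]
#3 VA=0x4C1A1C609 (r,kernel):
  TLB hit vpn=0x4C1A1C → PA=0x18609
#4 VA=0x200A1C432 (w,user):
  [0] read 0x12 idx=8: raw=0x2A007 flags P=1 W=1 U=1 S=0
  [1] read 0x2A idx=5: raw=0x2C007 flags P=1 W=1 U=1 S=0
  [2] read 0x2C idx=28: raw=0x2E003 flags P=1 W=1 U=0 S=0
  ✗ PROTECTION_VIOLATION  [3 reads]

Entries read for #2: 3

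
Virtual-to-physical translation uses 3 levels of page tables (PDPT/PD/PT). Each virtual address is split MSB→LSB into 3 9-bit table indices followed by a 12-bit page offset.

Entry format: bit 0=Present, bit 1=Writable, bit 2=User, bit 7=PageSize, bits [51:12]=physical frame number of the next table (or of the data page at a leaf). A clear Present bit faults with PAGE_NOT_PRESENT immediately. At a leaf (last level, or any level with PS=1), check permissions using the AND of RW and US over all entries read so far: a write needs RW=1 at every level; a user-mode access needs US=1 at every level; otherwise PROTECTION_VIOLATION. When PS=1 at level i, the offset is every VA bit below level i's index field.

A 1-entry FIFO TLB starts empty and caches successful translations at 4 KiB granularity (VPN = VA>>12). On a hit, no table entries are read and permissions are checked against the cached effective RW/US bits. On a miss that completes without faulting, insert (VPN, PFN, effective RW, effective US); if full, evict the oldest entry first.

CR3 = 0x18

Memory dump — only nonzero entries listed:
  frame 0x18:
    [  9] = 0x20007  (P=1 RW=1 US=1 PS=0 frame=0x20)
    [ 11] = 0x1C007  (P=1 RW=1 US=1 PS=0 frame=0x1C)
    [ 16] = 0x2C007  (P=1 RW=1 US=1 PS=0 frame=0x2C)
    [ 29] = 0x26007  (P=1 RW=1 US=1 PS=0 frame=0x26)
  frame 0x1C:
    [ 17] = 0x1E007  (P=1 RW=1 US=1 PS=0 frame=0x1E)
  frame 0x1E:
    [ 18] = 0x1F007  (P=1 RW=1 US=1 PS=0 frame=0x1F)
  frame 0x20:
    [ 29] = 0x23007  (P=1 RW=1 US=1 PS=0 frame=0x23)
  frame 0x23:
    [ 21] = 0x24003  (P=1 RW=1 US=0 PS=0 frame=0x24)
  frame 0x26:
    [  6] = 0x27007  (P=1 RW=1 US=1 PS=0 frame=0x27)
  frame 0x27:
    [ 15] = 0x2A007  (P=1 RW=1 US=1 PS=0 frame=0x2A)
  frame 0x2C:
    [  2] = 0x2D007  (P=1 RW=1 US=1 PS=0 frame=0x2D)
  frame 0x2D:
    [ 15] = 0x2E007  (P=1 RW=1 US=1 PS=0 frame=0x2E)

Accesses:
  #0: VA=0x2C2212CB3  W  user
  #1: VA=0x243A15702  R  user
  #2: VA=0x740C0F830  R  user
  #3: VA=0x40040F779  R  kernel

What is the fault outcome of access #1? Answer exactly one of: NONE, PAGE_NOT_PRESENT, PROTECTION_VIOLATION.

Trace:
#0 VA=0x2C2212CB3 (w,user):
  L0: frame=0x18 idx=11 entry=0x1C007 [P=1 RW=1 US=1 PS=0]
  L1: frame=0x1C idx=17 entry=0x1E007 [P=1 RW=1 US=1 PS=0]
  L2: frame=0x1E idx=18 entry=0x1F007 [P=1 RW=1 US=1 PS=0]
  ⇒ phys 0x1FCB3  [3 reads]
#1 VA=0x243A15702 (r,user):
  L0: frame=0x18 idx=9 entry=0x20007 [P=1 RW=1 US=1 PS=0]
  L1: frame=0x20 idx=29 entry=0x23007 [P=1 RW=1 US=1 PS=0]
  L2: frame=0x23 idx=21 entry=0x24003 [P=1 RW=1 US=0 PS=0]
  ✗ PROTECTION_VIOLATION  [3 reads]
#2 VA=0x740C0F830 (r,user):
  L0: frame=0x18 idx=29 entry=0x26007 [P=1 RW=1 US=1 PS=0]
  L1: frame=0x26 idx=6 entry=0x27007 [P=1 RW=1 US=1 PS=0]
  L2: frame=0x27 idx=15 entry=0x2A007 [P=1 RW=1 US=1 PS=0]
  ⇒ phys 0x2A830  [3 reads]
#3 VA=0x40040F779 (r,kernel):
  L0: frame=0x18 idx=16 entry=0x2C007 [P=1 RW=1 US=1 PS=0]
  L1: frame=0x2C idx=2 entry=0x2D007 [P=1 RW=1 US=1 PS=0]
  L2: frame=0x2D idx=15 entry=0x2E007 [P=1 RW=1 US=1 PS=0]
  ⇒ phys 0x2E779  [3 reads]

Access #1 fault: PROTECTION_VIOLATION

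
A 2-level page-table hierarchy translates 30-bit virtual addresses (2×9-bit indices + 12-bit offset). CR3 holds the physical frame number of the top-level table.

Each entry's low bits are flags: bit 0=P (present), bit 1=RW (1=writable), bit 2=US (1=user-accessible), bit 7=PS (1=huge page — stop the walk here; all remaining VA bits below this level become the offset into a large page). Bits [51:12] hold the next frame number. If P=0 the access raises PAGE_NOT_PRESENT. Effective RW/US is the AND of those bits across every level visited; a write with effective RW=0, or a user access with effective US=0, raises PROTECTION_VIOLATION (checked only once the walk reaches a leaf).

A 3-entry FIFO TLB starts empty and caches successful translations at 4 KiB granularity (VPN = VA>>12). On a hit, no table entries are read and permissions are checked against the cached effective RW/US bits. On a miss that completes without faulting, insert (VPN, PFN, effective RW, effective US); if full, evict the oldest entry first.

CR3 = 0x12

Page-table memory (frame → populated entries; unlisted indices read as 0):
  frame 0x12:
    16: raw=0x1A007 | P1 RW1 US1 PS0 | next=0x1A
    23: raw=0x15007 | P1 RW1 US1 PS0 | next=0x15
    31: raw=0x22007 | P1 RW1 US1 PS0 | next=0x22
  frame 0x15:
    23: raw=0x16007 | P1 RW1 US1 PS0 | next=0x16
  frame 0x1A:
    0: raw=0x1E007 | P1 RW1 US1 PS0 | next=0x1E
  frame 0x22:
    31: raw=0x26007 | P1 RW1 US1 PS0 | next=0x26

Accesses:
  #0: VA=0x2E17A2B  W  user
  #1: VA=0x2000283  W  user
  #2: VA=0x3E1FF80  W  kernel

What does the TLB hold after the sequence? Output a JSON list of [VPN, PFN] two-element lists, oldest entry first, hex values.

Walk each access:
#0 VA=0x2E17A2B (w,user):
  L0 @0x12[23] → 0x15007  P=1,RW=1,US=1,PS=0
  L1 @0x15[23] → 0x16007  P=1,RW=1,US=1,PS=0
  ⇒ phys 0x16A2B  [2 reads]
#1 VA=0x2000283 (w,user):
  L0 @0x12[16] → 0x1A007  P=1,RW=1,US=1,PS=0
  L1 @0x1A[0] → 0x1E007  P=1,RW=1,US=1,PS=0
  ⇒ phys 0x1E283  [2 reads]
#2 VA=0x3E1FF80 (w,kernel):
  L0 @0x12[31] → 0x22007  P=1,RW=1,US=1,PS=0
  L1 @0x22[31] → 0x26007  P=1,RW=1,US=1,PS=0
  ⇒ phys 0x26F80  [2 reads]

TLB: [["0x2E17", "0x16"], ["0x2000", "0x1E"], ["0x3E1F", "0x26"]]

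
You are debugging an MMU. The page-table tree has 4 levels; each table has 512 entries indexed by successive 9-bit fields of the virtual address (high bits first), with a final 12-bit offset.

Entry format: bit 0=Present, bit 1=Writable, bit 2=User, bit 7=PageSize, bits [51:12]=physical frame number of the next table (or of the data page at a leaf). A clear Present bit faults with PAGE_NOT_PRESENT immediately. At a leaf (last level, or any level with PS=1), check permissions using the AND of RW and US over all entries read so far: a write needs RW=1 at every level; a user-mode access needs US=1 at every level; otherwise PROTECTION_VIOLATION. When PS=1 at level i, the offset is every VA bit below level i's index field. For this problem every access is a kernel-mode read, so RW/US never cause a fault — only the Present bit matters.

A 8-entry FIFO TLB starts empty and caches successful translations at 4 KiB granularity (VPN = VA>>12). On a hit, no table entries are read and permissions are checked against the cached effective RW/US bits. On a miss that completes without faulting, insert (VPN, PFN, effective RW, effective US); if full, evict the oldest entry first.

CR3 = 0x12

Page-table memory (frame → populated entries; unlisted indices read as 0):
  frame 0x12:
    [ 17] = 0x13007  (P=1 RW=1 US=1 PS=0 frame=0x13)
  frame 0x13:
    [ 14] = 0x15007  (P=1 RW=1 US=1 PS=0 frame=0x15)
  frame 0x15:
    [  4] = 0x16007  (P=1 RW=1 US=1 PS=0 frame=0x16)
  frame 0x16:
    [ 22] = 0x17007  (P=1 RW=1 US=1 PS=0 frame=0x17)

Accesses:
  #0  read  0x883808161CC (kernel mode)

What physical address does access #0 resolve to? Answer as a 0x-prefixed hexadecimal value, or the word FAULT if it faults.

Trace:
#0 VA=0x883808161CC (r,kernel):
  L0 @0x12[17] → 0x13007  P=1,RW=1,US=1,PS=0
  L1 @0x13[14] → 0x15007  P=1,RW=1,US=1,PS=0
  L2 @0x15[4] → 0x16007  P=1,RW=1,US=1,PS=0
  L3 @0x16[22] → 0x17007  P=1,RW=1,US=1,PS=0
  ✓ 0x171CC  — 4 lookups

Access #0 PA: 0x171CC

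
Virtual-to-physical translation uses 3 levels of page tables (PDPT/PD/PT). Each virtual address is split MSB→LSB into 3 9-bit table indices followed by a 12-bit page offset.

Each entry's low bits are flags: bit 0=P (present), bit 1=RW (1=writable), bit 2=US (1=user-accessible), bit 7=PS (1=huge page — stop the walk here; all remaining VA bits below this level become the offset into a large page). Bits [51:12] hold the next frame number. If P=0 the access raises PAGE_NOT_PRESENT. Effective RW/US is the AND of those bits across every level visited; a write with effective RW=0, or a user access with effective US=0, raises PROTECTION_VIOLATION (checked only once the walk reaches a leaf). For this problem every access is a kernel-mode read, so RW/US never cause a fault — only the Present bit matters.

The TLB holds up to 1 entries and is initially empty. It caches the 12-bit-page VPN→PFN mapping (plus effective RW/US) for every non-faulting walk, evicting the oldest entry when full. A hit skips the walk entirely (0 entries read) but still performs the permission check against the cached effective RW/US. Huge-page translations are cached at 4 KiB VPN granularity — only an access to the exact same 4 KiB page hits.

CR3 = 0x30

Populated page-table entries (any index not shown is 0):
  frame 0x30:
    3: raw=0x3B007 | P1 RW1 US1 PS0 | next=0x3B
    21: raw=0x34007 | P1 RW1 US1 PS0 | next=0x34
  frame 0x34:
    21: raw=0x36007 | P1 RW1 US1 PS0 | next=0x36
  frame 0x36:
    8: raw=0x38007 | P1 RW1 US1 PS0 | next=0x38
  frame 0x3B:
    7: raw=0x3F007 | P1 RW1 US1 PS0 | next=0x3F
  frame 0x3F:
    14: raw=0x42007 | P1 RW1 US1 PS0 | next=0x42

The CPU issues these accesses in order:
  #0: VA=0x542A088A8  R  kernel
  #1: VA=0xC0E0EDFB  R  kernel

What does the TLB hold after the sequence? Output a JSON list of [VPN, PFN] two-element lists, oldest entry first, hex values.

Walk each access:
#0 VA=0x542A088A8 (r,kernel):
  [0] read 0x30 idx=21: raw=0x34007 flags P=1 W=1 U=1 S=0
  [1] read 0x34 idx=21: raw=0x36007 flags P=1 W=1 U=1 S=0
  [2] read 0x36 idx=8: raw=0x38007 flags P=1 W=1 U=1 S=0
  → PA=0x388A8  (3 entries read)
#1 VA=0xC0E0EDFB (r,kernel):
  [0] read 0x30 idx=3: raw=0x3B007 flags P=1 W=1 U=1 S=0
  [1] read 0x3B idx=7: raw=0x3F007 flags P=1 W=1 U=1 S=0
  [2] read 0x3F idx=14: raw=0x42007 flags P=1 W=1 U=1 S=0
  → PA=0x42DFB  (3 entries read)

TLB: [["0xC0E0E", "0x42"]]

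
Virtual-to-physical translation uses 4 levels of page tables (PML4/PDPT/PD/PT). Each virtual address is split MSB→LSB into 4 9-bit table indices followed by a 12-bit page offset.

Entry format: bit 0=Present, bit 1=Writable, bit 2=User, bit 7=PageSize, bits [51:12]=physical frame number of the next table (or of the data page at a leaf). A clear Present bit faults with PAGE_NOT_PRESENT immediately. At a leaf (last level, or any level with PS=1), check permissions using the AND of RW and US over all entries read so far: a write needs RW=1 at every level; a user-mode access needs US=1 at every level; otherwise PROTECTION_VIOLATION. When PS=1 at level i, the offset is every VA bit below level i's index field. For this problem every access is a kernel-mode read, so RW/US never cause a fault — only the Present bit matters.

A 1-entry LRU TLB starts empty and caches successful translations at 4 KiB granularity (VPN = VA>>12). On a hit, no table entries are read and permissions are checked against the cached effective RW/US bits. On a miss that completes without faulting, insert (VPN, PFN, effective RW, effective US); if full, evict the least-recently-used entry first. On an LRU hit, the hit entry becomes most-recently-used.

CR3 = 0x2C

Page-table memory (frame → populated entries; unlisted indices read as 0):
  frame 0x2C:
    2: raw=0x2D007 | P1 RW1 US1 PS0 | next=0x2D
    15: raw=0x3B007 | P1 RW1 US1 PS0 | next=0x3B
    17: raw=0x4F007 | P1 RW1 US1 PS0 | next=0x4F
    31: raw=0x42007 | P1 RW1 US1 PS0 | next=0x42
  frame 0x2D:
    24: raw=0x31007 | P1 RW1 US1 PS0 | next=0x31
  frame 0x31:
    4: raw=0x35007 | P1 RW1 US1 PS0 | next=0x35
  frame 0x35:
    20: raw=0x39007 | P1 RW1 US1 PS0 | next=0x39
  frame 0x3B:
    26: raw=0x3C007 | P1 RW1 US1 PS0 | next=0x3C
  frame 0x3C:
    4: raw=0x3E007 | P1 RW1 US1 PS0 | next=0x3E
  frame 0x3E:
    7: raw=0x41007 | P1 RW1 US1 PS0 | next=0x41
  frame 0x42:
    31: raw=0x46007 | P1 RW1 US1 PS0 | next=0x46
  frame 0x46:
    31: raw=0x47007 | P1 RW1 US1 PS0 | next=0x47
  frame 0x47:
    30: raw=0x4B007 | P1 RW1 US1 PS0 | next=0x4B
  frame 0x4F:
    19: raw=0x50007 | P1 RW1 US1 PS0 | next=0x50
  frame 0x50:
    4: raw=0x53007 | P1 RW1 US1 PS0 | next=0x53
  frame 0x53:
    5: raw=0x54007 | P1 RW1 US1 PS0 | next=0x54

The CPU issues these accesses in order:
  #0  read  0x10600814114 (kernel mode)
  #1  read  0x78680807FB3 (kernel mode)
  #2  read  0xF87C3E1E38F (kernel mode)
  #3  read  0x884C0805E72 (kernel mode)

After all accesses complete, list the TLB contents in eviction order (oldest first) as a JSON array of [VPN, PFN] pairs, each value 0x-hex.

Per-access translation:
#0 VA=0x10600814114 (r,kernel):
  lvl0: tbl 0x2C, slot 2 ⇒ 0x2D007 (P1/RW1/US1/PS0)
  lvl1: tbl 0x2D, slot 24 ⇒ 0x31007 (P1/RW1/US1/PS0)
  lvl2: tbl 0x31, slot 4 ⇒ 0x35007 (P1/RW1/US1/PS0)
  lvl3: tbl 0x35, slot 20 ⇒ 0x39007 (P1/RW1/US1/PS0)
  ⇒ phys 0x39114  [4 reads]
#1 VA=0x78680807FB3 (r,kernel):
  lvl0: tbl 0x2C, slot 15 ⇒ 0x3B007 (P1/RW1/US1/PS0)
  lvl1: tbl 0x3B, slot 26 ⇒ 0x3C007 (P1/RW1/US1/PS0)
  lvl2: tbl 0x3C, slot 4 ⇒ 0x3E007 (P1/RW1/US1/PS0)
  lvl3: tbl 0x3E, slot 7 ⇒ 0x41007 (P1/RW1/US1/PS0)
  ⇒ phys 0x41FB3  [4 reads]
#2 VA=0xF87C3E1E38F (r,kernel):
  lvl0: tbl 0x2C, slot 31 ⇒ 0x42007 (P1/RW1/US1/PS0)
  lvl1: tbl 0x42, slot 31 ⇒ 0x46007 (P1/RW1/US1/PS0)
  lvl2: tbl 0x46, slot 31 ⇒ 0x47007 (P1/RW1/US1/PS0)
  lvl3: tbl 0x47, slot 30 ⇒ 0x4B007 (P1/RW1/US1/PS0)
  ⇒ phys 0x4B38F  [4 reads]
#3 VA=0x884C0805E72 (r,kernel):
  lvl0: tbl 0x2C, slot 17 ⇒ 0x4F007 (P1/RW1/US1/PS0)
  lvl1: tbl 0x4F, slot 19 ⇒ 0x50007 (P1/RW1/US1/PS0)
  lvl2: tbl 0x50, slot 4 ⇒ 0x53007 (P1/RW1/US1/PS0)
  lvl3: tbl 0x53, slot 5 ⇒ 0x54007 (P1/RW1/US1/PS0)
  ⇒ phys 0x54E72  [4 reads]

TLB: [["0x884C0805", "0x54"]]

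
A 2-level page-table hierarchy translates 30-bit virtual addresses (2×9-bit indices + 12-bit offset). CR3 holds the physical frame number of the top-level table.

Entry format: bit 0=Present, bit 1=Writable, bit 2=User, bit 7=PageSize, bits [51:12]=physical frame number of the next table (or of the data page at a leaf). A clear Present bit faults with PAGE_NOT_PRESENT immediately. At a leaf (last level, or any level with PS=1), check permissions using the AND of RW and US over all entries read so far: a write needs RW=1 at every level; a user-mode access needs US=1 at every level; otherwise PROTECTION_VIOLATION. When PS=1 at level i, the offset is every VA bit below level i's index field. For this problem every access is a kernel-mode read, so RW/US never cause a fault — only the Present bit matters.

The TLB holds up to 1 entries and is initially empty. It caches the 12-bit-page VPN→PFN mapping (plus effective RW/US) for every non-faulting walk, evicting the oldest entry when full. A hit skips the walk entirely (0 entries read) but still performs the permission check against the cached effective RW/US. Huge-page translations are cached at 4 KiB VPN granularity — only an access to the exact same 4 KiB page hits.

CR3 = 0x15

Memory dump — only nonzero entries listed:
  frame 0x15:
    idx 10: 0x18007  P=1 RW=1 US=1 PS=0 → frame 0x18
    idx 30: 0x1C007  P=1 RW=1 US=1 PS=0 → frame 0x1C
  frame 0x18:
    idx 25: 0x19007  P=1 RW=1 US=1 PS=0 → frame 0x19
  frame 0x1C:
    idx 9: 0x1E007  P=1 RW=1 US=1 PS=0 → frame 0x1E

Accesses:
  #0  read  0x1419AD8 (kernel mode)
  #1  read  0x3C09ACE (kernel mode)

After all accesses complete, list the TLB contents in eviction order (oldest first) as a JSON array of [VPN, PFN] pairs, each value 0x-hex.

Trace:
#0 VA=0x1419AD8 (r,kernel):
  L0 @0x15[10] → 0x18007  P=1,RW=1,US=1,PS=0
  L1 @0x18[25] → 0x19007  P=1,RW=1,US=1,PS=0
  ⇒ phys 0x19AD8  [2 reads]
#1 VA=0x3C09ACE (r,kernel):
  L0 @0x15[30] → 0x1C007  P=1,RW=1,US=1,PS=0
  L1 @0x1C[9] → 0x1E007  P=1,RW=1,US=1,PS=0
  ⇒ phys 0x1EACE  [2 reads]

TLB: [["0x3C09", "0x1E"]]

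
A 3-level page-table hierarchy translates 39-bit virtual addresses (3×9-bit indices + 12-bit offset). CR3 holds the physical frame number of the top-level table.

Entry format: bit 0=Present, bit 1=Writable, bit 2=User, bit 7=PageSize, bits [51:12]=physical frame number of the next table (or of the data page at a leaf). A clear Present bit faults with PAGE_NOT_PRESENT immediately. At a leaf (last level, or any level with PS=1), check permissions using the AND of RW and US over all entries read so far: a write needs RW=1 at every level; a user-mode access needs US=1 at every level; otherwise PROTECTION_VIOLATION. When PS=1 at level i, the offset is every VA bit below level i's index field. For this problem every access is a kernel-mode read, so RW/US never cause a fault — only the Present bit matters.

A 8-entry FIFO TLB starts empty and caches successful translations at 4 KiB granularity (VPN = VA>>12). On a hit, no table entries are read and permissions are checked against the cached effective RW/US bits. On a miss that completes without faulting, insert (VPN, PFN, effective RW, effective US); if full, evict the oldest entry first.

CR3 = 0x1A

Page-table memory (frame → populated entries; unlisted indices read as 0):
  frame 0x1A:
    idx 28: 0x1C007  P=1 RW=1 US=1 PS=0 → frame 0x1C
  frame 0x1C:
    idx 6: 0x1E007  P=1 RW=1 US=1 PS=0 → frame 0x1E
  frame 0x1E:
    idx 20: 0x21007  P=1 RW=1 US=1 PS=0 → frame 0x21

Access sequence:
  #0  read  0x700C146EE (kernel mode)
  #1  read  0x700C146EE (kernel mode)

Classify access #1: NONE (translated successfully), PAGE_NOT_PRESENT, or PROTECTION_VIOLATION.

Walk each access:
#0 VA=0x700C146EE (r,kernel):
  [0] read 0x1A idx=28: raw=0x1C007 flags P=1 W=1 U=1 S=0
  [1] read 0x1C idx=6: raw=0x1E007 flags P=1 W=1 U=1 S=0
  [2] read 0x1E idx=20: raw=0x21007 flags P=1 W=1 U=1 S=0
  ⇒ phys 0x216EE  [3 reads]
#1 VA=0x700C146EE (r,kernel):
  TLB hit vpn=0x700C14 → PA=0x216EE

Access #1 fault: NONE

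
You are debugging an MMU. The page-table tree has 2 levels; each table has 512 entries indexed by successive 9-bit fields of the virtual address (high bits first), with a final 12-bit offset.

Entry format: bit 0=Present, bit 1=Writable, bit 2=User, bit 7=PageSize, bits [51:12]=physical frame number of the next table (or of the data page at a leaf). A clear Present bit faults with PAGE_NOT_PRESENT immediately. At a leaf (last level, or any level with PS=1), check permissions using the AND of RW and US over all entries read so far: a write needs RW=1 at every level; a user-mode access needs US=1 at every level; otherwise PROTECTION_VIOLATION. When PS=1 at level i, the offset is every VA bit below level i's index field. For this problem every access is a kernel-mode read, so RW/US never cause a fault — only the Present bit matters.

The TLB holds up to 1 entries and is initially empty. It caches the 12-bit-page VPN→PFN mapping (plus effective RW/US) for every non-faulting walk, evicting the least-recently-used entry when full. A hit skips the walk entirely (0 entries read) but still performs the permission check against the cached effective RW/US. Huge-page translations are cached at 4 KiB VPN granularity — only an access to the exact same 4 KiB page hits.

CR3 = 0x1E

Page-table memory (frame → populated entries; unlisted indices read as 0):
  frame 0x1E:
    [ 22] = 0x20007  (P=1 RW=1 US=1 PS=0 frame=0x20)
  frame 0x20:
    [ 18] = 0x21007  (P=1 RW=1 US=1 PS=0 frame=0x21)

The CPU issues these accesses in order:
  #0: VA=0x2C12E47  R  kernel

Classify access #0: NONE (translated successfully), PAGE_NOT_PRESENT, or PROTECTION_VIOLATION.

Trace:
#0 VA=0x2C12E47 (r,kernel):
  [0] read 0x1E idx=22: raw=0x20007 flags P=1 W=1 U=1 S=0
  [1] read 0x20 idx=18: raw=0x21007 flags P=1 W=1 U=1 S=0
  ✓ 0x21E47  — 2 lookups

Access #0 fault: NONE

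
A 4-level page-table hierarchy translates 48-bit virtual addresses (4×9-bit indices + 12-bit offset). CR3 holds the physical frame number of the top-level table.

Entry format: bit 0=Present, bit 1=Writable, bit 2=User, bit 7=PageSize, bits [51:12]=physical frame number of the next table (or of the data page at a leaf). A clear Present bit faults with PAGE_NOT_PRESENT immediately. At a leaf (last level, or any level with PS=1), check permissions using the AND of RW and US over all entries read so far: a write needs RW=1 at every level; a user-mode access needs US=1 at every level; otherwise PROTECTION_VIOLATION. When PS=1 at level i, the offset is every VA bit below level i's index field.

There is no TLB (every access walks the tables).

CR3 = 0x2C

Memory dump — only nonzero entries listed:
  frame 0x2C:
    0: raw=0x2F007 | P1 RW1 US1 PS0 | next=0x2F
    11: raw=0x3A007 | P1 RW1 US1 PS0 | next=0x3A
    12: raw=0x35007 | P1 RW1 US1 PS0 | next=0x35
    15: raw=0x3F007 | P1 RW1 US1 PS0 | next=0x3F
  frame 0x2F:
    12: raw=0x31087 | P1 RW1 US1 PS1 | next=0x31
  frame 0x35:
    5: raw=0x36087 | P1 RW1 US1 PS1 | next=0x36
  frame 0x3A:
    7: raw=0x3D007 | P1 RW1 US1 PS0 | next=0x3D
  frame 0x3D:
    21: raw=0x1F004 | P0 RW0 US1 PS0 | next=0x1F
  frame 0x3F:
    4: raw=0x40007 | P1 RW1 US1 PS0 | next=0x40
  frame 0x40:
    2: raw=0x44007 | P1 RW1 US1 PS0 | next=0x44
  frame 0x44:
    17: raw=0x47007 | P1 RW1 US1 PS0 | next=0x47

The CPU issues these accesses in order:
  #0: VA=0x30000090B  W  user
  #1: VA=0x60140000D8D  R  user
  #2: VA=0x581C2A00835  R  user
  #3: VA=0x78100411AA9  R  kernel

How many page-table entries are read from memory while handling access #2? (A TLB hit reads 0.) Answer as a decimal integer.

Trace:
#0 VA=0x30000090B (w,user):
  lvl0: tbl 0x2C, slot 0 ⇒ 0x2F007 (P1/RW1/US1/PS0)
  lvl1: tbl 0x2F, slot 12 ⇒ 0x31087 (P1/RW1/US1/PS1)
  ✓ 0x3190B (huge @L1)  — 2 lookups
#1 VA=0x60140000D8D (r,user):
  lvl0: tbl 0x2C, slot 12 ⇒ 0x35007 (P1/RW1/US1/PS0)
  lvl1: tbl 0x35, slot 5 ⇒ 0x36087 (P1/RW1/US1/PS1)
  ✓ 0x36D8D (huge @L1)  — 2 lookups
#2 VA=0x581C2A00835 (r,user):
  lvl0: tbl 0x2C, slot 11 ⇒ 0x3A007 (P1/RW1/US1/PS0)
  lvl1: tbl 0x3A, slot 7 ⇒ 0x3D007 (P1/RW1/US1/PS0)
  lvl2: tbl 0x3D, slot 21 ⇒ 0x1F004 (P0/RW0/US1/PS0)
  → PAGE_NOT_PRESENT  (3 entries read)
#3 VA=0x78100411AA9 (r,kernel):
  lvl0: tbl 0x2C, slot 15 ⇒ 0x3F007 (P1/RW1/US1/PS0)
  lvl1: tbl 0x3F, slot 4 ⇒ 0x40007 (P1/RW1/US1/PS0)
  lvl2: tbl 0x40, slot 2 ⇒ 0x44007 (P1/RW1/US1/PS0)
  lvl3: tbl 0x44, slot 17 ⇒ 0x47007 (P1/RW1/US1/PS0)
  ✓ 0x47AA9  — 4 lookups

Entries read for #2: 3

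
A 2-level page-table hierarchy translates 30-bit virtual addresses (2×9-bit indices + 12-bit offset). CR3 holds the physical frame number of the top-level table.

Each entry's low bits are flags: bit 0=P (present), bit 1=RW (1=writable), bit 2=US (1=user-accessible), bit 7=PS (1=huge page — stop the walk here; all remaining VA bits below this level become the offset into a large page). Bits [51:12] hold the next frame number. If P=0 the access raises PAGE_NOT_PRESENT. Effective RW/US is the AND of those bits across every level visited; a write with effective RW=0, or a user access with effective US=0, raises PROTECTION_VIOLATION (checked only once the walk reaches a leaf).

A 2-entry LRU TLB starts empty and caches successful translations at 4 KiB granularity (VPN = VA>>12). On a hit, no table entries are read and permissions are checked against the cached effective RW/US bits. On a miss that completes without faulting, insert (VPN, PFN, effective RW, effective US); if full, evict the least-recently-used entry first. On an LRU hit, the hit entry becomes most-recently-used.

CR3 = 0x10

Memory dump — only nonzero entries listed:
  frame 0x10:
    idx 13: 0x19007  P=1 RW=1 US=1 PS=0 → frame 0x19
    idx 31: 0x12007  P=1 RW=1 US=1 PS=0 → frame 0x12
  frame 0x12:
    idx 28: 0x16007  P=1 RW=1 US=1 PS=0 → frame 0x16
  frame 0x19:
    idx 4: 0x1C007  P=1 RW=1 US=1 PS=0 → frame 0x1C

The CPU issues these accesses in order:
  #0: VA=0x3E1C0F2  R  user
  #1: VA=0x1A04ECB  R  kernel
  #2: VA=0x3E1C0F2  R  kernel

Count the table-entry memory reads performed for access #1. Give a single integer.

Per-access translation:
#0 VA=0x3E1C0F2 (r,user):
  lvl0: tbl 0x10, slot 31 ⇒ 0x12007 (P1/RW1/US1/PS0)
  lvl1: tbl 0x12, slot 28 ⇒ 0x16007 (P1/RW1/US1/PS0)
  → PA=0x160F2  (2 entries read)
#1 VA=0x1A04ECB (r,kernel):
  lvl0: tbl 0x10, slot 13 ⇒ 0x19007 (P1/RW1/US1/PS0)
  lvl1: tbl 0x19, slot 4 ⇒ 0x1C007 (P1/RW1/US1/PS0)
  → PA=0x1CECB  (2 entries read)
#2 VA=0x3E1C0F2 (r,kernel):
  TLB hit vpn=0x3E1C → PA=0x160F2

Entries read for #1: 2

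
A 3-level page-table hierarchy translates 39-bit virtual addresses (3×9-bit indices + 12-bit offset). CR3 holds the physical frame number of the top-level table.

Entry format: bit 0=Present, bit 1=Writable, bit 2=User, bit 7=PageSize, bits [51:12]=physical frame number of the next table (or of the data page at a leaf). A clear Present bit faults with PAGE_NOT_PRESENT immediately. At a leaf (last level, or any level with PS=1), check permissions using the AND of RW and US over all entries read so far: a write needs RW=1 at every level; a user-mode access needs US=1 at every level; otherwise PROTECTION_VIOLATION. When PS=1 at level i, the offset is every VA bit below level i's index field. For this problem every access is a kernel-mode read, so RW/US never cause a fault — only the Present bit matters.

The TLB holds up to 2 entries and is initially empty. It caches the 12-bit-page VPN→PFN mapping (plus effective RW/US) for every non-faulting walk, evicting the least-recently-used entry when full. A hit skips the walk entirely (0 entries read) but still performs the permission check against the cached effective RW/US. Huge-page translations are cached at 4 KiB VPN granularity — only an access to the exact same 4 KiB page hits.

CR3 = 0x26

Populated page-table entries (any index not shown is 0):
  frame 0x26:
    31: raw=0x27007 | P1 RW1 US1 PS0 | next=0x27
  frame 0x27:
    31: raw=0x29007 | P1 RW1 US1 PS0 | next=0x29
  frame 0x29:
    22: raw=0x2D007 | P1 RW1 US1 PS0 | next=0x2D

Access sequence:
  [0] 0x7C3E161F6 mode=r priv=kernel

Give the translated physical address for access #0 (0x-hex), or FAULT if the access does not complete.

Per-access translation:
#0 VA=0x7C3E161F6 (r,kernel):
  [0] read 0x26 idx=31: raw=0x27007 flags P=1 W=1 U=1 S=0
  [1] read 0x27 idx=31: raw=0x29007 flags P=1 W=1 U=1 S=0
  [2] read 0x29 idx=22: raw=0x2D007 flags P=1 W=1 U=1 S=0
  ⇒ phys 0x2D1F6  [3 reads]

Access #0 PA: 0x2D1F6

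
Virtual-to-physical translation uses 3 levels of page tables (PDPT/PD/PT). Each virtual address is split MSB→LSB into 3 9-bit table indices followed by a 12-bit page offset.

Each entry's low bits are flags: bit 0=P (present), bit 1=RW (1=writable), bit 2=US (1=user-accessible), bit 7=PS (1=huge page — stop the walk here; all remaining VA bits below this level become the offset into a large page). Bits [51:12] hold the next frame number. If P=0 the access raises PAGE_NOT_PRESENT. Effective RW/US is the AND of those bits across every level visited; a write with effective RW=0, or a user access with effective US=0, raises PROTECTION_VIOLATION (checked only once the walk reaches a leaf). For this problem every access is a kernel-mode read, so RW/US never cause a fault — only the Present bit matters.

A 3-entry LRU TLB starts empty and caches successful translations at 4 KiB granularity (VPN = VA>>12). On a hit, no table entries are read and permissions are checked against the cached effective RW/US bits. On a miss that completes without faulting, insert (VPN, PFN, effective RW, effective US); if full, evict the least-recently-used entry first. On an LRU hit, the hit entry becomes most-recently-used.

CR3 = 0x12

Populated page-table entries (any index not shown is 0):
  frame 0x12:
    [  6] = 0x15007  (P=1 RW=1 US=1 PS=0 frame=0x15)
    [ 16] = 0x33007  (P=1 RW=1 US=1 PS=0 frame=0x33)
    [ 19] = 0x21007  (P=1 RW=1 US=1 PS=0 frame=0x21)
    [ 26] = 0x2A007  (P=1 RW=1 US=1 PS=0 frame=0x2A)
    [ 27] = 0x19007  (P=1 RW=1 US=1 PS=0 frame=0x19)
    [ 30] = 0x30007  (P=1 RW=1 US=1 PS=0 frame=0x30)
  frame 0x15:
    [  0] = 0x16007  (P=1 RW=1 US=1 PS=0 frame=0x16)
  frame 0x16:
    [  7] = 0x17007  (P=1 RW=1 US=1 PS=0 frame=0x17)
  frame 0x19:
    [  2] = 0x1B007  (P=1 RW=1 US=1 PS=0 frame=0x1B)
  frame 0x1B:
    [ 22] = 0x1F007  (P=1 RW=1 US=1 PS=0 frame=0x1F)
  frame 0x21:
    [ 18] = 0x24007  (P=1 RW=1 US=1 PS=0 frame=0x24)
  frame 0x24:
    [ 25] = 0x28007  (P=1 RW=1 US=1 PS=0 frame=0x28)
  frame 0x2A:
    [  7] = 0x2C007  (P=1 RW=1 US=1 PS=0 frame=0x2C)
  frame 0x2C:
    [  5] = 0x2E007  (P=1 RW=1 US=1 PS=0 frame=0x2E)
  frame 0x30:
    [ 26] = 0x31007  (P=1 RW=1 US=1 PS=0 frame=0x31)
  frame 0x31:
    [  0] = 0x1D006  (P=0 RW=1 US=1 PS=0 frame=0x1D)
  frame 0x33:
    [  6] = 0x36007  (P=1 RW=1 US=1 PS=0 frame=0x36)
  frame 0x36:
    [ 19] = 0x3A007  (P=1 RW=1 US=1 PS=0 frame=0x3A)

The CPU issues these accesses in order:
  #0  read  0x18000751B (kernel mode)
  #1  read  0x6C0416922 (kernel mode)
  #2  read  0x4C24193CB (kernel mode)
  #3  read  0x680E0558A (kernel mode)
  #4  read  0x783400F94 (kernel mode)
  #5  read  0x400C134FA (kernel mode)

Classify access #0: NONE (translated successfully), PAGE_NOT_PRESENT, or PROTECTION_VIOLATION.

Walk each access:
#0 VA=0x18000751B (r,kernel):
  L0: frame=0x12 idx=6 entry=0x15007 [P=1 RW=1 US=1 PS=0]
  L1: frame=0x15 idx=0 entry=0x16007 [P=1 RW=1 US=1 PS=0]
  L2: frame=0x16 idx=7 entry=0x17007 [P=1 RW=1 US=1 PS=0]
  ⇒ phys 0x1751B  [3 reads]
#1 VA=0x6C0416922 (r,kernel):
  L0: frame=0x12 idx=27 entry=0x19007 [P=1 RW=1 US=1 PS=0]
  L1: frame=0x19 idx=2 entry=0x1B007 [P=1 RW=1 US=1 PS=0]
  L2: frame=0x1B idx=22 entry=0x1F007 [P=1 RW=1 US=1 PS=0]
  ⇒ phys 0x1F922  [3 reads]
#2 VA=0x4C24193CB (r,kernel):
  L0: frame=0x12 idx=19 entry=0x21007 [P=1 RW=1 US=1 PS=0]
  L1: frame=0x21 idx=18 entry=0x24007 [P=1 RW=1 US=1 PS=0]
  L2: frame=0x24 idx=25 entry=0x28007 [P=1 RW=1 US=1 PS=0]
  ⇒ phys 0x283CB  [3 reads]
#3 VA=0x680E0558A (r,kernel):
  L0: frame=0x12 idx=26 entry=0x2A007 [P=1 RW=1 US=1 PS=0]
  L1: frame=0x2A idx=7 entry=0x2C007 [P=1 RW=1 US=1 PS=0]
  L2: frame=0x2C idx=5 entry=0x2E007 [P=1 RW=1 US=1 PS=0]
  ⇒ phys 0x2E58A  [3 reads]
#4 VA=0x783400F94 (r,kernel):
  L0: frame=0x12 idx=30 entry=0x30007 [P=1 RW=1 US=1 PS=0]
  L1: frame=0x30 idx=26 entry=0x31007 [P=1 RW=1 US=1 PS=0]
  L2: frame=0x31 idx=0 entry=0x1D006 [P=0 RW=1 US=1 PS=0]
  ⇒ fault: PAGE_NOT_PRESENT  — 3 lookups
#5 VA=0x400C134FA (r,kernel):
  L0: frame=0x12 idx=16 entry=0x33007 [P=1 RW=1 US=1 PS=0]
  L1: frame=0x33 idx=6 entry=0x36007 [P=1 RW=1 US=1 PS=0]
  L2: frame=0x36 idx=19 entry=0x3A007 [P=1 RW=1 US=1 PS=0]
  ⇒ phys 0x3A4FA  [3 reads]

Access #0 fault: NONE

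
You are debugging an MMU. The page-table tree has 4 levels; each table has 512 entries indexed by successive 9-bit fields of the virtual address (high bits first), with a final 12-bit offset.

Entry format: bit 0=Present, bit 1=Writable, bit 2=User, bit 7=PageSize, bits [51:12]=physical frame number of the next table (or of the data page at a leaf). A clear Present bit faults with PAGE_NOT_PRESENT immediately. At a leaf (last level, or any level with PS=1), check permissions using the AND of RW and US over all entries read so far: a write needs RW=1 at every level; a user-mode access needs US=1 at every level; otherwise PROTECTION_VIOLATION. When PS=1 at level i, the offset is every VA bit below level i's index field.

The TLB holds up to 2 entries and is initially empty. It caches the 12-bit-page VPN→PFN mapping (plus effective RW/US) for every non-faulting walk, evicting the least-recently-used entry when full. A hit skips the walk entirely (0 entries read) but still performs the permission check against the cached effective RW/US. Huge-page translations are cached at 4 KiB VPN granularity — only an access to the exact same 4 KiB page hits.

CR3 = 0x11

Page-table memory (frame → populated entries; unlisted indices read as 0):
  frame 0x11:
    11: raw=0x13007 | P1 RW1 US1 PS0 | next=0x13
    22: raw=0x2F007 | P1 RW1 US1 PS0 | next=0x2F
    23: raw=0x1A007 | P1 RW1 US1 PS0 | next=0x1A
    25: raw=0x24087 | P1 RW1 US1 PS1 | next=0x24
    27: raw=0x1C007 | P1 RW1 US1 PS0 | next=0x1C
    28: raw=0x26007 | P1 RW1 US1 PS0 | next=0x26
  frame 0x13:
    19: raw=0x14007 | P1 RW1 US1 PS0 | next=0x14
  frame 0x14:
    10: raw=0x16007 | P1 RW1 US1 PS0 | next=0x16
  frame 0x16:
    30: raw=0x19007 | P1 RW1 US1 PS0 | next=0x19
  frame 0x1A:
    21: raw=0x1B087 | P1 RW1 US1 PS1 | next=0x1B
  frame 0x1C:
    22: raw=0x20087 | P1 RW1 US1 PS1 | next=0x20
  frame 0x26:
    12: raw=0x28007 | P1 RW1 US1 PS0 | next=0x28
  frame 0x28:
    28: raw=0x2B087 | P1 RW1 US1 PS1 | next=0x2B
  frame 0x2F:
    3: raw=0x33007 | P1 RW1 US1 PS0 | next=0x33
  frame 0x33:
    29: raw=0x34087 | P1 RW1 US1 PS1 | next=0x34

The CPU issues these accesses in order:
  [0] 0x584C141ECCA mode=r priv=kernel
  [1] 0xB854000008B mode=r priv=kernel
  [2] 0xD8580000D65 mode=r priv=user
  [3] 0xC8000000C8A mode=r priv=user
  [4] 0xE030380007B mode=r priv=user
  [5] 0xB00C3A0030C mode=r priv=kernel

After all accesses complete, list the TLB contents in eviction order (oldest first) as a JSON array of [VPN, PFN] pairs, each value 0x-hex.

Per-access translation:
#0 VA=0x584C141ECCA (r,kernel):
  L0: frame=0x11 idx=11 entry=0x13007 [P=1 RW=1 US=1 PS=0]
  L1: frame=0x13 idx=19 entry=0x14007 [P=1 RW=1 US=1 PS=0]
  L2: frame=0x14 idx=10 entry=0x16007 [P=1 RW=1 US=1 PS=0]
  L3: frame=0x16 idx=30 entry=0x19007 [P=1 RW=1 US=1 PS=0]
  → PA=0x19CCA  (4 entries read)
#1 VA=0xB854000008B (r,kernel):
  L0: frame=0x11 idx=23 entry=0x1A007 [P=1 RW=1 US=1 PS=0]
  L1: frame=0x1A idx=21 entry=0x1B087 [P=1 RW=1 US=1 PS=1]
  → PA=0x1B08B (huge @L1)  (2 entries read)
#2 VA=0xD8580000D65 (r,user):
  L0: frame=0x11 idx=27 entry=0x1C007 [P=1 RW=1 US=1 PS=0]
  L1: frame=0x1C idx=22 entry=0x20087 [P=1 RW=1 US=1 PS=1]
  → PA=0x20D65 (huge @L1)  (2 entries read)
#3 VA=0xC8000000C8A (r,user):
  L0: frame=0x11 idx=25 entry=0x24087 [P=1 RW=1 US=1 PS=1]
  → PA=0x24C8A (huge @L0)  (1 entries read)
#4 VA=0xE030380007B (r,user):
  L0: frame=0x11 idx=28 entry=0x26007 [P=1 RW=1 US=1 PS=0]
  L1: frame=0x26 idx=12 entry=0x28007 [P=1 RW=1 US=1 PS=0]
  L2: frame=0x28 idx=28 entry=0x2B087 [P=1 RW=1 US=1 PS=1]
  → PA=0x2B07B (huge @L2)  (3 entries read)
#5 VA=0xB00C3A0030C (r,kernel):
  L0: frame=0x11 idx=22 entry=0x2F007 [P=1 RW=1 US=1 PS=0]
  L1: frame=0x2F idx=3 entry=0x33007 [P=1 RW=1 US=1 PS=0]
  L2: frame=0x33 idx=29 entry=0x34087 [P=1 RW=1 US=1 PS=1]
  → PA=0x3430C (huge @L2)  (3 entries read)

TLB: [["0xE0303800", "0x2B"], ["0xB00C3A00", "0x34"]]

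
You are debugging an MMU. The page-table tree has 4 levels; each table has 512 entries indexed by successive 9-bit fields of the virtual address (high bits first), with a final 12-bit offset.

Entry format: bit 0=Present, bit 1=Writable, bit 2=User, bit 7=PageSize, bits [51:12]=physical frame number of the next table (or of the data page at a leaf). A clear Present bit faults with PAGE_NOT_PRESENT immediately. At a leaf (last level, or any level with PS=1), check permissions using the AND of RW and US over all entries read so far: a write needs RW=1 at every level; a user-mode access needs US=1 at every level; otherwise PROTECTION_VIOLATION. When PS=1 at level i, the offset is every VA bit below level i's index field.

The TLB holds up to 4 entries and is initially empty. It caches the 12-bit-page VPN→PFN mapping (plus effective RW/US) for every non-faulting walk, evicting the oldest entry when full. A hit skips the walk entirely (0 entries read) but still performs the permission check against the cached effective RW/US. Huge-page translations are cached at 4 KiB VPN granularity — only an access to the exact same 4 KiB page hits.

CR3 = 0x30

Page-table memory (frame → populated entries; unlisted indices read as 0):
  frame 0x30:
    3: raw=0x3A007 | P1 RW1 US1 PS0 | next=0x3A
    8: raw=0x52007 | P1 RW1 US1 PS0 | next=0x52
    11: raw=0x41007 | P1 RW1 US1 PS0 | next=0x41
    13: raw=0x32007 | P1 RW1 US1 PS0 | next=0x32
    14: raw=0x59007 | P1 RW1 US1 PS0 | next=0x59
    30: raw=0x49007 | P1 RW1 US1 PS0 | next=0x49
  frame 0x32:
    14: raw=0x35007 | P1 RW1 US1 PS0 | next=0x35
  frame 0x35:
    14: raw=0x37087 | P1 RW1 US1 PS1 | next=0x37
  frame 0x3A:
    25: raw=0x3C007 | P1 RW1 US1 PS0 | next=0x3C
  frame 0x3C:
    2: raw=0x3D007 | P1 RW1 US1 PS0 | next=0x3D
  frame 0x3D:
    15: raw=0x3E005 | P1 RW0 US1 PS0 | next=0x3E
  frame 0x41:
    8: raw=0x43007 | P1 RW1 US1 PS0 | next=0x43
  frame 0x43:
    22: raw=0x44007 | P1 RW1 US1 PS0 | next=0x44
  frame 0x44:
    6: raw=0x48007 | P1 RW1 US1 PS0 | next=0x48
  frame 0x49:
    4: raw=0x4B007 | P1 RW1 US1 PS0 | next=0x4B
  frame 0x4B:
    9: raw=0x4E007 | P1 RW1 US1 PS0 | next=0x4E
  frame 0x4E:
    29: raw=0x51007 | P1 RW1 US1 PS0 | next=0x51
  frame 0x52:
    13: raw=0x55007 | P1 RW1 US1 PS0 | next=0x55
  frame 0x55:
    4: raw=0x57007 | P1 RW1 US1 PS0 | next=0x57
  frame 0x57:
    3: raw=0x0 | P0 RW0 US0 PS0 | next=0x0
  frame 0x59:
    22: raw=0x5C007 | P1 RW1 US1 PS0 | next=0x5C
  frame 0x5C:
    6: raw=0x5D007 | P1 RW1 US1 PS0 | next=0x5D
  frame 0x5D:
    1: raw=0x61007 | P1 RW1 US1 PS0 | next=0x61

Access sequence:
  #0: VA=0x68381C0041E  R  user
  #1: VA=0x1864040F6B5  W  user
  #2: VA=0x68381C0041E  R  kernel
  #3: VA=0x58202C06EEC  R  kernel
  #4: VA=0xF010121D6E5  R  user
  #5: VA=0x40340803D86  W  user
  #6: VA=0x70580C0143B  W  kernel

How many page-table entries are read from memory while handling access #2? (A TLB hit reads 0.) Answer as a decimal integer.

Trace:
#0 VA=0x68381C0041E (r,user):
  L0 @0x30[13] → 0x32007  P=1,RW=1,US=1,PS=0
  L1 @0x32[14] → 0x35007  P=1,RW=1,US=1,PS=0
  L2 @0x35[14] → 0x37087  P=1,RW=1,US=1,PS=1
  → PA=0x3741E (huge @L2)  (3 entries read)
#1 VA=0x1864040F6B5 (w,user):
  L0 @0x30[3] → 0x3A007  P=1,RW=1,US=1,PS=0
  L1 @0x3A[25] → 0x3C007  P=1,RW=1,US=1,PS=0
  L2 @0x3C[2] → 0x3D007  P=1,RW=1,US=1,PS=0
  L3 @0x3D[15] → 0x3E005  P=1,RW=0,US=1,PS=0
  ✗ PROTECTION_VIOLATION  [4 reads]
#2 VA=0x68381C0041E (r,kernel):
  TLB hit vpn=0x68381C00 → PA=0x3741E
#3 VA=0x58202C06EEC (r,kernel):
  L0 @0x30[11] → 0x41007  P=1,RW=1,US=1,PS=0
  L1 @0x41[8] → 0x43007  P=1,RW=1,US=1,PS=0
  L2 @0x43[22] → 0x44007  P=1,RW=1,US=1,PS=0
  L3 @0x44[6] → 0x48007  P=1,RW=1,US=1,PS=0
  → PA=0x48EEC  (4 entries read)
#4 VA=0xF010121D6E5 (r,user):
  L0 @0x30[30] → 0x49007  P=1,RW=1,US=1,PS=0
  L1 @0x49[4] → 0x4B007  P=1,RW=1,US=1,PS=0
  L2 @0x4B[9] → 0x4E007  P=1,RW=1,US=1,PS=0
  L3 @0x4E[29] → 0x51007  P=1,RW=1,US=1,PS=0
  → PA=0x516E5  (4 entries read)
#5 VA=0x40340803D86 (w,user):
  L0 @0x30[8] → 0x52007  P=1,RW=1,US=1,PS=0
  L1 @0x52[13] → 0x55007  P=1,RW=1,US=1,PS=0
  L2 @0x55[4] → 0x57007  P=1,RW=1,US=1,PS=0
  L3 @0x57[3] → 0x0  P=0,RW=0,US=0,PS=0
  ✗ PAGE_NOT_PRESENT  [4 reads]
#6 VA=0x70580C0143B (w,kernel):
  L0 @0x30[14] → 0x59007  P=1,RW=1,US=1,PS=0
  L1 @0x59[22] → 0x5C007  P=1,RW=1,US=1,PS=0
  L2 @0x5C[6] → 0x5D007  P=1,RW=1,US=1,PS=0
  L3 @0x5D[1] → 0x61007  P=1,RW=1,US=1,PS=0
  → PA=0x6143B  (4 entries read)

Entries read for #2: 0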